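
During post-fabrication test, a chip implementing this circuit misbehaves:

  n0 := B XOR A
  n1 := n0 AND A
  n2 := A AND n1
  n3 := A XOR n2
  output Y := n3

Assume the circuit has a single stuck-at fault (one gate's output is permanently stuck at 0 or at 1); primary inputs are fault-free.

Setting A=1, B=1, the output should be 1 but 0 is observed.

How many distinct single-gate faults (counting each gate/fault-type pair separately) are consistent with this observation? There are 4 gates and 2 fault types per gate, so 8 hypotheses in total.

Fault-free: n0=0, n1=0, n2=0, n3=1 → 1. Observed 0.
  n0 stuck-at-0: output 1 ✗
  n0 stuck-at-1: output 0 ✓
  n1 stuck-at-0: output 1 ✗
  n1 stuck-at-1: output 0 ✓
  n2 stuck-at-0: output 1 ✗
  n2 stuck-at-1: output 0 ✓
  n3 stuck-at-0: output 0 ✓
  n3 stuck-at-1: output 1 ✗
Consistent faults: {n0 stuck-at-1, n1 stuck-at-1, n2 stuck-at-1, n3 stuck-at-0} — 4 in all.

4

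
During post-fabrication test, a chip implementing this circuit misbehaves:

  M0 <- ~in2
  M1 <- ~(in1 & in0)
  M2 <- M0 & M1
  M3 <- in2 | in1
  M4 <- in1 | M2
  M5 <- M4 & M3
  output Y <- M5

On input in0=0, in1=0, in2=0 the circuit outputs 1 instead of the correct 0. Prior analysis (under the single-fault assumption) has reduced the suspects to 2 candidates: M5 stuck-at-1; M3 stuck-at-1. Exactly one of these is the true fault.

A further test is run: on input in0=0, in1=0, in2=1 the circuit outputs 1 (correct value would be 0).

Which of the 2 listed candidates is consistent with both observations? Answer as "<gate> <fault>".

M5 stuck-at-1

Evaluate each candidate on input in0=0, in1=0, in2=1:
  M5 stuck-at-1: M0=0, M1=1, M2=0, M3=1, M4=0, M5=1 [stuck-at-1] → 1 — matches
  M3 stuck-at-1: M0=0, M1=1, M2=0, M3=1 [stuck-at-1], M4=0, M5=0 → 0 — eliminated
Only M5 stuck-at-1 reproduces the observed 1.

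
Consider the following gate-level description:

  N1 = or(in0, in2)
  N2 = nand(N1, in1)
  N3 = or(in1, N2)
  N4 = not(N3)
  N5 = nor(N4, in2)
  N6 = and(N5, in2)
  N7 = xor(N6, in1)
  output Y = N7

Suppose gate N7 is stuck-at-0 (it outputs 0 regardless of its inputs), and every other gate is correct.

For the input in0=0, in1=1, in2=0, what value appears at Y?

Propagate with N7 forced: N1=0, N2=1, N3=1, N4=0, N5=1, N6=0, N7=0 [stuck-at-0].
So Y = 0. (Without the fault it would be 1.)

0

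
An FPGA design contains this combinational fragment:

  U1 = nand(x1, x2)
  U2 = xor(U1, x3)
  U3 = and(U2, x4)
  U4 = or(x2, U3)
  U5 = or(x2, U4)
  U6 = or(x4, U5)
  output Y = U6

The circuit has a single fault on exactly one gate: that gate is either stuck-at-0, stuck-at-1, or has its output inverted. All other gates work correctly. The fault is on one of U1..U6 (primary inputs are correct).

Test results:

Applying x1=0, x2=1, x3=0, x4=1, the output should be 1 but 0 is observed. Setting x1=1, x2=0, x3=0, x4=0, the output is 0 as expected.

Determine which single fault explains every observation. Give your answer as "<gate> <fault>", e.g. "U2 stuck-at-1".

U6 stuck-at-0

Fault-free values for test 1 (x1=0, x2=1, x3=0, x4=1): U1=1, U2=1, U3=1, U4=1, U5=1, U6=1, giving Y=1. Observed 0.
Test 1: faults giving observed 0 are {U6 stuck-at-0, U6 inverted output}.
Test 2 (x1=1, x2=0, x3=0, x4=0): fault-free U1=1, U2=1, U3=0, U4=0, U5=0, U6=0 → 0; observed 0. Eliminates U6 inverted output.
Only U6 stuck-at-0 is consistent with every test.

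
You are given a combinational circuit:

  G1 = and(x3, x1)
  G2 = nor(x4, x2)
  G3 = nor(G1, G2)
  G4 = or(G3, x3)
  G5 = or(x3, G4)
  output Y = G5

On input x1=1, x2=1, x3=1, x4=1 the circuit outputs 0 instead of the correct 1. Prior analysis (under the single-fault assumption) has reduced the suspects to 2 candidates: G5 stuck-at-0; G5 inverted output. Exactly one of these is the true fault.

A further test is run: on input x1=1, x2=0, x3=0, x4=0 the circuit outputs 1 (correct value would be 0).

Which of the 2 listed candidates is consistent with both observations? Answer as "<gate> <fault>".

G5 inverted output

Evaluate each candidate on input x1=1, x2=0, x3=0, x4=0:
  G5 stuck-at-0: G1=0, G2=1, G3=0, G4=0, G5=0 [stuck-at-0] → 0 — eliminated
  G5 inverted output: G1=0, G2=1, G3=0, G4=0, G5=1 [inverted output] → 1 — matches
Only G5 inverted output reproduces the observed 1.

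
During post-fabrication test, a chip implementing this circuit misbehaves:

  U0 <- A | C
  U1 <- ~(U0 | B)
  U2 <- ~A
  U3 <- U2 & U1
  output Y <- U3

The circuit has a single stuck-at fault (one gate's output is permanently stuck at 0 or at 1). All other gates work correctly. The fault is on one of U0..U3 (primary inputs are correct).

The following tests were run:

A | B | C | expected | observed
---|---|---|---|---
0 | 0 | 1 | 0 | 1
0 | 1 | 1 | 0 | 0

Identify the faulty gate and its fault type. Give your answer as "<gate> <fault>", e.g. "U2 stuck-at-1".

U0 stuck-at-0

Fault-free values for test 1 (A=0, B=0, C=1): U0=1, U1=0, U2=1, U3=0, giving Y=0. Observed 1.
Test 1: faults giving observed 1 are {U0 stuck-at-0, U1 stuck-at-1, U3 stuck-at-1}.
Test 2 (A=0, B=1, C=1): fault-free U0=1, U1=0, U2=1, U3=0 → 0; observed 0. Eliminates U1 stuck-at-1, U3 stuck-at-1.
Only U0 stuck-at-0 is consistent with every test.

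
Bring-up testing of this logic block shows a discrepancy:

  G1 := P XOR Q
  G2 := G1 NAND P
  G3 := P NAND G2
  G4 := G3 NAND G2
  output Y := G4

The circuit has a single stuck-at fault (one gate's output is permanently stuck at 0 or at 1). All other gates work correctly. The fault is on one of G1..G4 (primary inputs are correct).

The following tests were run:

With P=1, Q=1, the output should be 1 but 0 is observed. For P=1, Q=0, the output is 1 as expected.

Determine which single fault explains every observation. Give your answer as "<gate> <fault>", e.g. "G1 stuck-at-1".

G3 stuck-at-1

Fault-free values for test 1 (P=1, Q=1): G1=0, G2=1, G3=0, G4=1, giving Y=1. Observed 0.
Test 1: faults giving observed 0 are {G3 stuck-at-1, G4 stuck-at-0}.
Test 2 (P=1, Q=0): fault-free G1=1, G2=0, G3=1, G4=1 → 1; observed 1. Eliminates G4 stuck-at-0.
Only G3 stuck-at-1 is consistent with every test.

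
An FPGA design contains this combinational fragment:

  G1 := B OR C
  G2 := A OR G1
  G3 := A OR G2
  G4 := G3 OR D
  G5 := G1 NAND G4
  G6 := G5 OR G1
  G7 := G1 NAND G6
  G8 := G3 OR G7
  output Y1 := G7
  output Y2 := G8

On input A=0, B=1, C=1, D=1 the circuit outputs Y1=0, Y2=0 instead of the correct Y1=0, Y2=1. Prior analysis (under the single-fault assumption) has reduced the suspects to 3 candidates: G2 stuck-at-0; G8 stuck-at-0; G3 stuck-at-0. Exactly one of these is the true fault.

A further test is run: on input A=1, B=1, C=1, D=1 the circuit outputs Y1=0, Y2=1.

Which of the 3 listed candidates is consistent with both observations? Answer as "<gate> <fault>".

Evaluate each candidate on input A=1, B=1, C=1, D=1:
  G2 stuck-at-0: G1=1, G2=0 [stuck-at-0], G3=1, G4=1, G5=0, G6=1, G7=0, G8=1 → Y1=0, Y2=1 — matches
  G8 stuck-at-0: G1=1, G2=1, G3=1, G4=1, G5=0, G6=1, G7=0, G8=0 [stuck-at-0] → Y1=0, Y2=0 — eliminated
  G3 stuck-at-0: G1=1, G2=1, G3=0 [stuck-at-0], G4=1, G5=0, G6=1, G7=0, G8=0 → Y1=0, Y2=0 — eliminated
Only G2 stuck-at-0 reproduces the observed Y1=0, Y2=1.

G2 stuck-at-0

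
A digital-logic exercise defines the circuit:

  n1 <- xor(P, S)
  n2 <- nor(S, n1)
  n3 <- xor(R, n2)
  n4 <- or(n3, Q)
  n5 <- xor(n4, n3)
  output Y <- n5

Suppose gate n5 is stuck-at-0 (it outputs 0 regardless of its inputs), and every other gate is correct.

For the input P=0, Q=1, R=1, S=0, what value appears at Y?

Propagate with n5 forced: n1=0, n2=1, n3=0, n4=1, n5=0 [stuck-at-0].
So Y = 0. (Without the fault it would be 1.)

0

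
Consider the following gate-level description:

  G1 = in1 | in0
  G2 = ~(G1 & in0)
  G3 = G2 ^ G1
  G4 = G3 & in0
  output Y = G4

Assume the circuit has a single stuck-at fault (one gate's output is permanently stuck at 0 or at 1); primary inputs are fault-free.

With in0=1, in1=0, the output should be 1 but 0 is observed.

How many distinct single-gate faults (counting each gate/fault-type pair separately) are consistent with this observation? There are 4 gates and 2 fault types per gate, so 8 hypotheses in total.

Fault-free: G1=1, G2=0, G3=1, G4=1 → 1. Observed 0.
  G1 stuck-at-0: output 1 ✗
  G1 stuck-at-1: output 1 ✗
  G2 stuck-at-0: output 1 ✗
  G2 stuck-at-1: output 0 ✓
  G3 stuck-at-0: output 0 ✓
  G3 stuck-at-1: output 1 ✗
  G4 stuck-at-0: output 0 ✓
  G4 stuck-at-1: output 1 ✗
Consistent faults: {G2 stuck-at-1, G3 stuck-at-0, G4 stuck-at-0} — 3 in all.

3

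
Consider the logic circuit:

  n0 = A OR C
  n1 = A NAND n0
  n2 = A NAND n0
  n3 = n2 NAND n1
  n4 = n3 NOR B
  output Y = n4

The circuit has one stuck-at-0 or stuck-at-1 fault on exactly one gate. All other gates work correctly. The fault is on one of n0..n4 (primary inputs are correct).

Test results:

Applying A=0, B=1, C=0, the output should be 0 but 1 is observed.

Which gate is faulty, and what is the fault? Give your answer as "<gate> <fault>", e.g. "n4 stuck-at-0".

Fault-free values for test 1 (A=0, B=1, C=0): n0=0, n1=1, n2=1, n3=0, n4=0, giving Y=0. Observed 1.
Test 1: faults giving observed 1 are {n4 stuck-at-1}.
Only n4 stuck-at-1 is consistent with every test.

n4 stuck-at-1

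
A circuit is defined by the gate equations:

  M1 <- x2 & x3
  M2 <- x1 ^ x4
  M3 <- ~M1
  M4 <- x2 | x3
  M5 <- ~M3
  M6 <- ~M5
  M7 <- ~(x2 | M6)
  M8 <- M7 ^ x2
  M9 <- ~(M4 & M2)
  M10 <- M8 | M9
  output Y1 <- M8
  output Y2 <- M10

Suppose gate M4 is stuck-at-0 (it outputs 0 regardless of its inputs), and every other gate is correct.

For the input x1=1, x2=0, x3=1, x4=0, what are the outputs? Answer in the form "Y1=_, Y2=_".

Propagate with M4 forced: M1=0, M2=1, M3=1, M4=0 [stuck-at-0], M5=0, M6=1, M7=0, M8=0, M9=1, M10=1.
So the outputs are Y1=0, Y2=1. (Without the fault they would be Y1=0, Y2=0.)

Y1=0, Y2=1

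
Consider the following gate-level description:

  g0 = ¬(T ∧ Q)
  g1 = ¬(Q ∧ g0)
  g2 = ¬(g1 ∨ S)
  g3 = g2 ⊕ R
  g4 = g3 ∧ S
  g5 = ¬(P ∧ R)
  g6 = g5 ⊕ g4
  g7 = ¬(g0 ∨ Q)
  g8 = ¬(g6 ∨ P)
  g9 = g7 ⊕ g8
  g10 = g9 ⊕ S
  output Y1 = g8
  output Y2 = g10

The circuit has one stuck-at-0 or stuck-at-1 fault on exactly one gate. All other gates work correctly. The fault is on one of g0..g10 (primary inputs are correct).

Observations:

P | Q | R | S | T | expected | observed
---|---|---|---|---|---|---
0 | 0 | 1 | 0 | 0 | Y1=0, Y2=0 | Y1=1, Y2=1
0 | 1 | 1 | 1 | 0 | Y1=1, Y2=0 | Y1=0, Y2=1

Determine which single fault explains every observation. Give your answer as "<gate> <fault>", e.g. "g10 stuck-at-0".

Fault-free values for test 1 (P=0, Q=0, R=1, S=0, T=0): g0=1, g1=1, g2=0, g3=1, g4=0, g5=1, g6=1, g7=0, g8=0, g9=0, g10=0, giving Y1=0, Y2=0. Observed Y1=1, Y2=1.
Test 1: faults giving observed Y1=1, Y2=1 are {g4 stuck-at-1, g5 stuck-at-0, g6 stuck-at-0, g8 stuck-at-1}.
Test 2 (P=0, Q=1, R=1, S=1, T=0): fault-free g0=1, g1=0, g2=0, g3=1, g4=1, g5=1, g6=0, g7=0, g8=1, g9=1, g10=0 → Y1=1, Y2=0; observed Y1=0, Y2=1. Eliminates g4 stuck-at-1, g6 stuck-at-0, g8 stuck-at-1.
Only g5 stuck-at-0 is consistent with every test.

g5 stuck-at-0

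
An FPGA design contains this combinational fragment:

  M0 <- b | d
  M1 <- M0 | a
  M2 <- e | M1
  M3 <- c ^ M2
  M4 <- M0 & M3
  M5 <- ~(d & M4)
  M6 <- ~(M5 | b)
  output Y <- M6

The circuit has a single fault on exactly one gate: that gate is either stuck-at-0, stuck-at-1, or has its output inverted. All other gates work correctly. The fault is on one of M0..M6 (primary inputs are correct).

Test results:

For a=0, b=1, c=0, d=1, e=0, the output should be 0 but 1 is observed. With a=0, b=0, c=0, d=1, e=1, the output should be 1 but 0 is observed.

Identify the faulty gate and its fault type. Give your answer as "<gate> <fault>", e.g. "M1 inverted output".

Fault-free values for test 1 (a=0, b=1, c=0, d=1, e=0): M0=1, M1=1, M2=1, M3=1, M4=1, M5=0, M6=0, giving Y=0. Observed 1.
Test 1: faults giving observed 1 are {M6 stuck-at-1, M6 inverted output}.
Test 2 (a=0, b=0, c=0, d=1, e=1): fault-free M0=1, M1=1, M2=1, M3=1, M4=1, M5=0, M6=1 → 1; observed 0. Eliminates M6 stuck-at-1.
Only M6 inverted output is consistent with every test.

M6 inverted output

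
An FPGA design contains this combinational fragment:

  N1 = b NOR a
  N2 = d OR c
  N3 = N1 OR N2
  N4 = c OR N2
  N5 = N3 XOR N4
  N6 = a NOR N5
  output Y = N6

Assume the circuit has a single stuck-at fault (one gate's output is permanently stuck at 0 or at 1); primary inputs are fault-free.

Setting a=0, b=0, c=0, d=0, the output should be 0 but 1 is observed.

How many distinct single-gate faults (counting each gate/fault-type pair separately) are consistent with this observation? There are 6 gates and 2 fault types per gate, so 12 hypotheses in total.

6

Fault-free: N1=1, N2=0, N3=1, N4=0, N5=1, N6=0 → 0. Observed 1.
  N1 stuck-at-0: output 1 ✓
  N1 stuck-at-1: output 0 ✗
  N2 stuck-at-0: output 0 ✗
  N2 stuck-at-1: output 1 ✓
  N3 stuck-at-0: output 1 ✓
  N3 stuck-at-1: output 0 ✗
  N4 stuck-at-0: output 0 ✗
  N4 stuck-at-1: output 1 ✓
  N5 stuck-at-0: output 1 ✓
  N5 stuck-at-1: output 0 ✗
  N6 stuck-at-0: output 0 ✗
  N6 stuck-at-1: output 1 ✓
Consistent faults: {N1 stuck-at-0, N2 stuck-at-1, N3 stuck-at-0, N4 stuck-at-1, N5 stuck-at-0, N6 stuck-at-1} — 6 in all.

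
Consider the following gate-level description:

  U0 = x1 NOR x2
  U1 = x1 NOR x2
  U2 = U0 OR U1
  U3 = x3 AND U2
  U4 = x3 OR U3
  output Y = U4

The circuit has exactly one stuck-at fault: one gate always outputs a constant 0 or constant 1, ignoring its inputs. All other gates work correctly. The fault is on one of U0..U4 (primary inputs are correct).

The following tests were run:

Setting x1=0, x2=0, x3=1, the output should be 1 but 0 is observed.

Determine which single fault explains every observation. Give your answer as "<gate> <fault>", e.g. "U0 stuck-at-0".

Fault-free values for test 1 (x1=0, x2=0, x3=1): U0=1, U1=1, U2=1, U3=1, U4=1, giving Y=1. Observed 0.
Test 1: faults giving observed 0 are {U4 stuck-at-0}.
Only U4 stuck-at-0 is consistent with every test.

U4 stuck-at-0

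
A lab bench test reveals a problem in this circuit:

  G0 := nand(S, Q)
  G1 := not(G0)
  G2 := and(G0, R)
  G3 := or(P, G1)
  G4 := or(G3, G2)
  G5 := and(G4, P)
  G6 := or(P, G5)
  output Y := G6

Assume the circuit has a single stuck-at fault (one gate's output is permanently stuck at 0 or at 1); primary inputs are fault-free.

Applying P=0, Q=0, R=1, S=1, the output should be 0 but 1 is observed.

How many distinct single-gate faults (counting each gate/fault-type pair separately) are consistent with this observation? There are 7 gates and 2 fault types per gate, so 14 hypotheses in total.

2

Fault-free: G0=1, G1=0, G2=1, G3=0, G4=1, G5=0, G6=0 → 0. Observed 1.
  G0 stuck-at-0: output 0 ✗
  G0 stuck-at-1: output 0 ✗
  G1 stuck-at-0: output 0 ✗
  G1 stuck-at-1: output 0 ✗
  G2 stuck-at-0: output 0 ✗
  G2 stuck-at-1: output 0 ✗
  G3 stuck-at-0: output 0 ✗
  G3 stuck-at-1: output 0 ✗
  G4 stuck-at-0: output 0 ✗
  G4 stuck-at-1: output 0 ✗
  G5 stuck-at-0: output 0 ✗
  G5 stuck-at-1: output 1 ✓
  G6 stuck-at-0: output 0 ✗
  G6 stuck-at-1: output 1 ✓
Consistent faults: {G5 stuck-at-1, G6 stuck-at-1} — 2 in all.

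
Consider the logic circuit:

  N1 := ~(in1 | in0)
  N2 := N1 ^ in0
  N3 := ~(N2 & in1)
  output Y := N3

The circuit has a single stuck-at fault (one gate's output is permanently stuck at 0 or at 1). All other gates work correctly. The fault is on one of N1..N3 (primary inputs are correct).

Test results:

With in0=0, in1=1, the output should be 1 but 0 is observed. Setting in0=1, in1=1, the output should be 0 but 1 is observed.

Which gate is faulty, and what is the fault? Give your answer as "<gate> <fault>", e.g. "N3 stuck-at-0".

Fault-free values for test 1 (in0=0, in1=1): N1=0, N2=0, N3=1, giving Y=1. Observed 0.
Test 1: faults giving observed 0 are {N1 stuck-at-1, N2 stuck-at-1, N3 stuck-at-0}.
Test 2 (in0=1, in1=1): fault-free N1=0, N2=1, N3=0 → 0; observed 1. Eliminates N2 stuck-at-1, N3 stuck-at-0.
Only N1 stuck-at-1 is consistent with every test.

N1 stuck-at-1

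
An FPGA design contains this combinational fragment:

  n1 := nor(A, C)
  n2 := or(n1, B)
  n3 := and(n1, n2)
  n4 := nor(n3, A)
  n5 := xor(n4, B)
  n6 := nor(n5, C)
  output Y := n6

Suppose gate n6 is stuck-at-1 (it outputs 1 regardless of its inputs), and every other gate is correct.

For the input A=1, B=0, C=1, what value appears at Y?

Propagate with n6 forced: n1=0, n2=0, n3=0, n4=0, n5=0, n6=1 [stuck-at-1].
So Y = 1. (Without the fault it would be 0.)

1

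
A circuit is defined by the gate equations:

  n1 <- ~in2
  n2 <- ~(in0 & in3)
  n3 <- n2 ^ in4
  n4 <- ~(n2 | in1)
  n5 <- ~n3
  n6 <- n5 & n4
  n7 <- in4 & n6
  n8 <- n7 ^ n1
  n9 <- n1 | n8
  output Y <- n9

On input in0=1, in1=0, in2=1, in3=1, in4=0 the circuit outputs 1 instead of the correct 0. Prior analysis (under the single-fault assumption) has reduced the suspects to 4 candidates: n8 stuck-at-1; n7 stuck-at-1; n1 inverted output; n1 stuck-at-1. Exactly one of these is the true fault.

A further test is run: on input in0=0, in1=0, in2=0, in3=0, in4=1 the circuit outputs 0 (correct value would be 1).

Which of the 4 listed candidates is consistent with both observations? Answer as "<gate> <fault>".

Evaluate each candidate on input in0=0, in1=0, in2=0, in3=0, in4=1:
  n8 stuck-at-1: n1=1, n2=1, n3=0, n4=0, n5=1, n6=0, n7=0, n8=1 [stuck-at-1], n9=1 → 1 — eliminated
  n7 stuck-at-1: n1=1, n2=1, n3=0, n4=0, n5=1, n6=0, n7=1 [stuck-at-1], n8=0, n9=1 → 1 — eliminated
  n1 inverted output: n1=0 [inverted output], n2=1, n3=0, n4=0, n5=1, n6=0, n7=0, n8=0, n9=0 → 0 — matches
  n1 stuck-at-1: n1=1 [stuck-at-1], n2=1, n3=0, n4=0, n5=1, n6=0, n7=0, n8=1, n9=1 → 1 — eliminated
Only n1 inverted output reproduces the observed 0.

n1 inverted output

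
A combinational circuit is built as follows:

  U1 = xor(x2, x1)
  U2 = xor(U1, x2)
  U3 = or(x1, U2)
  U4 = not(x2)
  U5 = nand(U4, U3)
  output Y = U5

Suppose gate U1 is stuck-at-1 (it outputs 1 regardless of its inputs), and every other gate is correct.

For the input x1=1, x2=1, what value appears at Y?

Propagate with U1 forced: U1=1 [stuck-at-1], U2=0, U3=1, U4=0, U5=1.
So Y = 1. (Same as the fault-free value — the fault is masked on this input.)

1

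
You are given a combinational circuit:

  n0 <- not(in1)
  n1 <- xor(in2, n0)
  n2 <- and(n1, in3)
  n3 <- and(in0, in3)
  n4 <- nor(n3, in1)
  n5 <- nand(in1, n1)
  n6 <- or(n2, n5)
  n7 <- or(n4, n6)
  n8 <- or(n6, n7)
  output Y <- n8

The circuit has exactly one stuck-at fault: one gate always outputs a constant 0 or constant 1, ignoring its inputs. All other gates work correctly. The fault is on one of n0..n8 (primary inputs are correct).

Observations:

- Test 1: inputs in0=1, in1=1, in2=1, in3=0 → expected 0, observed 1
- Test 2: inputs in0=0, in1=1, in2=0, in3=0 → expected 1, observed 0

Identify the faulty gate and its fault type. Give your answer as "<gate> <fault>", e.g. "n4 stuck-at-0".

Fault-free values for test 1 (in0=1, in1=1, in2=1, in3=0): n0=0, n1=1, n2=0, n3=0, n4=0, n5=0, n6=0, n7=0, n8=0, giving Y=0. Observed 1.
Test 1: faults giving observed 1 are {n0 stuck-at-1, n1 stuck-at-0, n2 stuck-at-1, n4 stuck-at-1, n5 stuck-at-1, n6 stuck-at-1, n7 stuck-at-1, n8 stuck-at-1}.
Test 2 (in0=0, in1=1, in2=0, in3=0): fault-free n0=0, n1=0, n2=0, n3=0, n4=0, n5=1, n6=1, n7=1, n8=1 → 1; observed 0. Eliminates n1 stuck-at-0, n2 stuck-at-1, n4 stuck-at-1, n5 stuck-at-1, n6 stuck-at-1, n7 stuck-at-1, n8 stuck-at-1.
Only n0 stuck-at-1 is consistent with every test.

n0 stuck-at-1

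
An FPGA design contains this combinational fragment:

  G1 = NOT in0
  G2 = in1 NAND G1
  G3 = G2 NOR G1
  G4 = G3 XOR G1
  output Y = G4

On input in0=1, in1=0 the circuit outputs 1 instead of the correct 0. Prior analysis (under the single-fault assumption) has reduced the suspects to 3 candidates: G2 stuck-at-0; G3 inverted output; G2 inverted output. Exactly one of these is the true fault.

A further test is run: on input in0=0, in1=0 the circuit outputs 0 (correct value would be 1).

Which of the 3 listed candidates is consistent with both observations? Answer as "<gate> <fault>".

G3 inverted output

Evaluate each candidate on input in0=0, in1=0:
  G2 stuck-at-0: G1=1, G2=0 [stuck-at-0], G3=0, G4=1 → 1 — eliminated
  G3 inverted output: G1=1, G2=1, G3=1 [inverted output], G4=0 → 0 — matches
  G2 inverted output: G1=1, G2=0 [inverted output], G3=0, G4=1 → 1 — eliminated
Only G3 inverted output reproduces the observed 0.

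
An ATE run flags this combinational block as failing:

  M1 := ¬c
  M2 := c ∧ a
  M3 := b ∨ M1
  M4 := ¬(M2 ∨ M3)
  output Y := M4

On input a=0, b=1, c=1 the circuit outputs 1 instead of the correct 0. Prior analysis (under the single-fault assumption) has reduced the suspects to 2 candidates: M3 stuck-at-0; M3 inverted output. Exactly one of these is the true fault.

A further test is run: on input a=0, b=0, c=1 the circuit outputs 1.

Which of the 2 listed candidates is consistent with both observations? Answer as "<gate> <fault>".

Evaluate each candidate on input a=0, b=0, c=1:
  M3 stuck-at-0: M1=0, M2=0, M3=0 [stuck-at-0], M4=1 → 1 — matches
  M3 inverted output: M1=0, M2=0, M3=1 [inverted output], M4=0 → 0 — eliminated
Only M3 stuck-at-0 reproduces the observed 1.

M3 stuck-at-0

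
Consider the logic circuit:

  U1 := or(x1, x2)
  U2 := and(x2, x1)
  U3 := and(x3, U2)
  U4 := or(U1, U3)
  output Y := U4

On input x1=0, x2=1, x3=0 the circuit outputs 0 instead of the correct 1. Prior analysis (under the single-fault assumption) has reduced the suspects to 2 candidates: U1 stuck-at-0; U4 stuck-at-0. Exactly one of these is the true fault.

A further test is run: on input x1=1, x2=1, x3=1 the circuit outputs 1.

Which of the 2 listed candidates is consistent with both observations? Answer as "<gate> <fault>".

U1 stuck-at-0

Evaluate each candidate on input x1=1, x2=1, x3=1:
  U1 stuck-at-0: U1=0 [stuck-at-0], U2=1, U3=1, U4=1 → 1 — matches
  U4 stuck-at-0: U1=1, U2=1, U3=1, U4=0 [stuck-at-0] → 0 — eliminated
Only U1 stuck-at-0 reproduces the observed 1.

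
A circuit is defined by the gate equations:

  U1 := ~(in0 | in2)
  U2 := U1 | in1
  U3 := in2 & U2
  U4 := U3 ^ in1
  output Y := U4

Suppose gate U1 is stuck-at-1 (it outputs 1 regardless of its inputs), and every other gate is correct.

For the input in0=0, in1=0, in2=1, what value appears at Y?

Propagate with U1 forced: U1=1 [stuck-at-1], U2=1, U3=1, U4=1.
So Y = 1. (Without the fault it would be 0.)

1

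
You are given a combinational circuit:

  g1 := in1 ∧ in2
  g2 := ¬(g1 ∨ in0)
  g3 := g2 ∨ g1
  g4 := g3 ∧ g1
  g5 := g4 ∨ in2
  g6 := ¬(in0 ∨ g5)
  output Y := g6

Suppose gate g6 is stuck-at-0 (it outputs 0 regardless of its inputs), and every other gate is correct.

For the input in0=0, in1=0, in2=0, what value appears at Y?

0

Propagate with g6 forced: g1=0, g2=1, g3=1, g4=0, g5=0, g6=0 [stuck-at-0].
So Y = 0. (Without the fault it would be 1.)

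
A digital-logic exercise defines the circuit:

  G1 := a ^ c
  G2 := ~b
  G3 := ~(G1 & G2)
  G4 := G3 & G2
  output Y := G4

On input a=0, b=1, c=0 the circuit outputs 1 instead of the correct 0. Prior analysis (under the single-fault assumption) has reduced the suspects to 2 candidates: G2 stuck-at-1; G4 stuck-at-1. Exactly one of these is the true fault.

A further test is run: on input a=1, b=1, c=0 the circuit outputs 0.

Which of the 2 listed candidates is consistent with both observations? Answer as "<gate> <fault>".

Evaluate each candidate on input a=1, b=1, c=0:
  G2 stuck-at-1: G1=1, G2=1 [stuck-at-1], G3=0, G4=0 → 0 — matches
  G4 stuck-at-1: G1=1, G2=0, G3=1, G4=1 [stuck-at-1] → 1 — eliminated
Only G2 stuck-at-1 reproduces the observed 0.

G2 stuck-at-1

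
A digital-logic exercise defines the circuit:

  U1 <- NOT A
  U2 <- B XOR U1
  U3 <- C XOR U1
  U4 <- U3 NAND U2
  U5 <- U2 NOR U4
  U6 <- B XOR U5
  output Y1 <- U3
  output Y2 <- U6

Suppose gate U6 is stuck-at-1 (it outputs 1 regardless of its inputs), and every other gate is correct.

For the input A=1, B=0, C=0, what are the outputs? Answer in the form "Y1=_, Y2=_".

Y1=0, Y2=1

Propagate with U6 forced: U1=0, U2=0, U3=0, U4=1, U5=0, U6=1 [stuck-at-1].
So the outputs are Y1=0, Y2=1. (Without the fault they would be Y1=0, Y2=0.)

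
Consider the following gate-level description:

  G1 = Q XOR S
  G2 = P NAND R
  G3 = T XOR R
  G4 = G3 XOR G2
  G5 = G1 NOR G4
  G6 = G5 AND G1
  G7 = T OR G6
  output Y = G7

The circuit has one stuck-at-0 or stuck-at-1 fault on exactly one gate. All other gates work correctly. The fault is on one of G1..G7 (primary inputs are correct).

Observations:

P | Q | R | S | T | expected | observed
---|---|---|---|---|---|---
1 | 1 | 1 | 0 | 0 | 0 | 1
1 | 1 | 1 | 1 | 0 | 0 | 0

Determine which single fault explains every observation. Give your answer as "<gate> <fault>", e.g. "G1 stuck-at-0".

G5 stuck-at-1

Fault-free values for test 1 (P=1, Q=1, R=1, S=0, T=0): G1=1, G2=0, G3=1, G4=1, G5=0, G6=0, G7=0, giving Y=0. Observed 1.
Test 1: faults giving observed 1 are {G5 stuck-at-1, G6 stuck-at-1, G7 stuck-at-1}.
Test 2 (P=1, Q=1, R=1, S=1, T=0): fault-free G1=0, G2=0, G3=1, G4=1, G5=0, G6=0, G7=0 → 0; observed 0. Eliminates G6 stuck-at-1, G7 stuck-at-1.
Only G5 stuck-at-1 is consistent with every test.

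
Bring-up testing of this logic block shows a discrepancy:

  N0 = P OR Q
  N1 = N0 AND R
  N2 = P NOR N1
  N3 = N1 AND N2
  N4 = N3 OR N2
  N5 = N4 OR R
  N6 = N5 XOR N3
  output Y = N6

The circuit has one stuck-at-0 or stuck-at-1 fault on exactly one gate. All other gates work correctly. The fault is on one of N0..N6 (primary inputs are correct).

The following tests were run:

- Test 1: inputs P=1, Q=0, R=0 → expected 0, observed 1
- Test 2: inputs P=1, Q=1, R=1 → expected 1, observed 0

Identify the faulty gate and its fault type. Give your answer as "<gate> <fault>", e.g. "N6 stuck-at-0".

N2 stuck-at-1

Fault-free values for test 1 (P=1, Q=0, R=0): N0=1, N1=0, N2=0, N3=0, N4=0, N5=0, N6=0, giving Y=0. Observed 1.
Test 1: faults giving observed 1 are {N2 stuck-at-1, N4 stuck-at-1, N5 stuck-at-1, N6 stuck-at-1}.
Test 2 (P=1, Q=1, R=1): fault-free N0=1, N1=1, N2=0, N3=0, N4=0, N5=1, N6=1 → 1; observed 0. Eliminates N4 stuck-at-1, N5 stuck-at-1, N6 stuck-at-1.
Only N2 stuck-at-1 is consistent with every test.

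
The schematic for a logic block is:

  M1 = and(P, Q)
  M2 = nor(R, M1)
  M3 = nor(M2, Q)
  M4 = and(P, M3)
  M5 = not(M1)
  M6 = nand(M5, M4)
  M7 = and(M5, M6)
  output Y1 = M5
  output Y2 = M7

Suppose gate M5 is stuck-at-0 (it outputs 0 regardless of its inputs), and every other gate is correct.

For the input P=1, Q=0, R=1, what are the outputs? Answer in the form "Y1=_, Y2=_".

Propagate with M5 forced: M1=0, M2=0, M3=1, M4=1, M5=0 [stuck-at-0], M6=1, M7=0.
So the outputs are Y1=0, Y2=0. (Without the fault they would be Y1=1, Y2=0.)

Y1=0, Y2=0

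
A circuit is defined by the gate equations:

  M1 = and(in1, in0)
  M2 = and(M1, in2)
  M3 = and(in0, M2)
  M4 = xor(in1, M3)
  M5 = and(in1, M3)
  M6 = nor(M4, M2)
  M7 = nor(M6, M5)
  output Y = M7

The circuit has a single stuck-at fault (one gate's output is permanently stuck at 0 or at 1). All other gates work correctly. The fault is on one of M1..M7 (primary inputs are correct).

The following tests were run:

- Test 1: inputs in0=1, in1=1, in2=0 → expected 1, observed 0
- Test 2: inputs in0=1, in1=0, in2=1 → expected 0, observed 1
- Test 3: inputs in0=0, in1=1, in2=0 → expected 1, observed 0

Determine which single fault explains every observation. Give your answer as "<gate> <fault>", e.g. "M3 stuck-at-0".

M3 stuck-at-1

Fault-free values for test 1 (in0=1, in1=1, in2=0): M1=1, M2=0, M3=0, M4=1, M5=0, M6=0, M7=1, giving Y=1. Observed 0.
Test 1: faults giving observed 0 are {M2 stuck-at-1, M3 stuck-at-1, M4 stuck-at-0, M5 stuck-at-1, M6 stuck-at-1, M7 stuck-at-0}.
Test 2 (in0=1, in1=0, in2=1): fault-free M1=0, M2=0, M3=0, M4=0, M5=0, M6=1, M7=0 → 0; observed 1. Eliminates M4 stuck-at-0, M5 stuck-at-1, M6 stuck-at-1, M7 stuck-at-0.
Test 3 (in0=0, in1=1, in2=0): fault-free M1=0, M2=0, M3=0, M4=1, M5=0, M6=0, M7=1 → 1; observed 0. Eliminates M2 stuck-at-1.
Only M3 stuck-at-1 is consistent with every test.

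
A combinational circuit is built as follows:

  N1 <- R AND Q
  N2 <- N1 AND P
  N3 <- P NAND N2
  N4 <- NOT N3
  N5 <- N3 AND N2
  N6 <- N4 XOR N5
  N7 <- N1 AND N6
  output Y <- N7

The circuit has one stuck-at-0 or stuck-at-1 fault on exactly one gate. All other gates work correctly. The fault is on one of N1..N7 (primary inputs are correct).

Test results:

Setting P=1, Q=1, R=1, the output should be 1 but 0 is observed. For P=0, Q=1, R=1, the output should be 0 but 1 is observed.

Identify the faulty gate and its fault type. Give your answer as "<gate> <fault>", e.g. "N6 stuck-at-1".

Fault-free values for test 1 (P=1, Q=1, R=1): N1=1, N2=1, N3=0, N4=1, N5=0, N6=1, N7=1, giving Y=1. Observed 0.
Test 1: faults giving observed 0 are {N1 stuck-at-0, N2 stuck-at-0, N4 stuck-at-0, N5 stuck-at-1, N6 stuck-at-0, N7 stuck-at-0}.
Test 2 (P=0, Q=1, R=1): fault-free N1=1, N2=0, N3=1, N4=0, N5=0, N6=0, N7=0 → 0; observed 1. Eliminates N1 stuck-at-0, N2 stuck-at-0, N4 stuck-at-0, N6 stuck-at-0, N7 stuck-at-0.
Only N5 stuck-at-1 is consistent with every test.

N5 stuck-at-1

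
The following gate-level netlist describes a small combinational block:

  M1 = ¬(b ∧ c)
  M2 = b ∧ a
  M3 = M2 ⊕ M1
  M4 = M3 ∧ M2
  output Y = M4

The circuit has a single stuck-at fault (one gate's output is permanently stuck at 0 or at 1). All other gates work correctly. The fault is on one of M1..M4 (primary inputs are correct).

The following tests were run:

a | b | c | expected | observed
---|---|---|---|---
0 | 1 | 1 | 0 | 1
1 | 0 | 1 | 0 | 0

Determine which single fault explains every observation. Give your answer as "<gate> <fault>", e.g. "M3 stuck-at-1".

Fault-free values for test 1 (a=0, b=1, c=1): M1=0, M2=0, M3=0, M4=0, giving Y=0. Observed 1.
Test 1: faults giving observed 1 are {M2 stuck-at-1, M4 stuck-at-1}.
Test 2 (a=1, b=0, c=1): fault-free M1=1, M2=0, M3=1, M4=0 → 0; observed 0. Eliminates M4 stuck-at-1.
Only M2 stuck-at-1 is consistent with every test.

M2 stuck-at-1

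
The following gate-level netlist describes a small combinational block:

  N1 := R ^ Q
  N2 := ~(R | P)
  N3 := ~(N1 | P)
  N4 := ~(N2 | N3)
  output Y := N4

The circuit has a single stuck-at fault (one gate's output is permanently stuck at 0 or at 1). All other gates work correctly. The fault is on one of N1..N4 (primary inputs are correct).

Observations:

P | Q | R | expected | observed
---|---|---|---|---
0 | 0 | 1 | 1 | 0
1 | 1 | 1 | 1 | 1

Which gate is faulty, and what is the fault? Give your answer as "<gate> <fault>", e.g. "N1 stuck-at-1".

N1 stuck-at-0

Fault-free values for test 1 (P=0, Q=0, R=1): N1=1, N2=0, N3=0, N4=1, giving Y=1. Observed 0.
Test 1: faults giving observed 0 are {N1 stuck-at-0, N2 stuck-at-1, N3 stuck-at-1, N4 stuck-at-0}.
Test 2 (P=1, Q=1, R=1): fault-free N1=0, N2=0, N3=0, N4=1 → 1; observed 1. Eliminates N2 stuck-at-1, N3 stuck-at-1, N4 stuck-at-0.
Only N1 stuck-at-0 is consistent with every test.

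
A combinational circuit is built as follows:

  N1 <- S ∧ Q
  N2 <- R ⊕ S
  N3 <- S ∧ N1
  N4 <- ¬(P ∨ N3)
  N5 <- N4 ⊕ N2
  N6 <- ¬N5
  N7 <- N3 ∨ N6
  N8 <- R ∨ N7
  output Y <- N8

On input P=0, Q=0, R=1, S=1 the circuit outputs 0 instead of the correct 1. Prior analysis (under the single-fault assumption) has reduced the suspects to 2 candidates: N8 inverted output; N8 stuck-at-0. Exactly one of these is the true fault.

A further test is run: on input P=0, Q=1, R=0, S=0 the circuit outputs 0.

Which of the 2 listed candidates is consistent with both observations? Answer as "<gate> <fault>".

Evaluate each candidate on input P=0, Q=1, R=0, S=0:
  N8 inverted output: N1=0, N2=0, N3=0, N4=1, N5=1, N6=0, N7=0, N8=1 [inverted output] → 1 — eliminated
  N8 stuck-at-0: N1=0, N2=0, N3=0, N4=1, N5=1, N6=0, N7=0, N8=0 [stuck-at-0] → 0 — matches
Only N8 stuck-at-0 reproduces the observed 0.

N8 stuck-at-0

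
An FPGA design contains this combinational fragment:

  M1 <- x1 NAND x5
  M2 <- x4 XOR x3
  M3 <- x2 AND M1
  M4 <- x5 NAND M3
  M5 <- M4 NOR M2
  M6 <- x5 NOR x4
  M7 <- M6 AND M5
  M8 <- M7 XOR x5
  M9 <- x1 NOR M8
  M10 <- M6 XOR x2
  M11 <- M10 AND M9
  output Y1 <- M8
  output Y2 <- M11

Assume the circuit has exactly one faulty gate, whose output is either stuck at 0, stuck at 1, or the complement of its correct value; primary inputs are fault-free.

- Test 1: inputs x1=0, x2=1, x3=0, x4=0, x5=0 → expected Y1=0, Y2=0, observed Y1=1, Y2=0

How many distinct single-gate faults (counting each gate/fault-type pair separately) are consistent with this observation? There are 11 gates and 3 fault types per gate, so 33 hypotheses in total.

8

Fault-free: M1=1, M2=0, M3=1, M4=1, M5=0, M6=1, M7=0, M8=0, M9=1, M10=0, M11=0 → Y1=0, Y2=0. Observed Y1=1, Y2=0.
  M1: none of the 3 fault types match ✗
  M2: none of the 3 fault types match ✗
  M3: none of the 3 fault types match ✗
  M4: stuck-at-0, inverted output ✓; others ✗
  M5: stuck-at-1, inverted output ✓; others ✗
  M6: none of the 3 fault types match ✗
  M7: stuck-at-1, inverted output ✓; others ✗
  M8: stuck-at-1, inverted output ✓; others ✗
  M9: none of the 3 fault types match ✗
  M10: none of the 3 fault types match ✗
  M11: none of the 3 fault types match ✗
Consistent faults: {M4 stuck-at-0, M4 inverted output, M5 stuck-at-1, M5 inverted output, M7 stuck-at-1, M7 inverted output, M8 stuck-at-1, M8 inverted output} — 8 in all.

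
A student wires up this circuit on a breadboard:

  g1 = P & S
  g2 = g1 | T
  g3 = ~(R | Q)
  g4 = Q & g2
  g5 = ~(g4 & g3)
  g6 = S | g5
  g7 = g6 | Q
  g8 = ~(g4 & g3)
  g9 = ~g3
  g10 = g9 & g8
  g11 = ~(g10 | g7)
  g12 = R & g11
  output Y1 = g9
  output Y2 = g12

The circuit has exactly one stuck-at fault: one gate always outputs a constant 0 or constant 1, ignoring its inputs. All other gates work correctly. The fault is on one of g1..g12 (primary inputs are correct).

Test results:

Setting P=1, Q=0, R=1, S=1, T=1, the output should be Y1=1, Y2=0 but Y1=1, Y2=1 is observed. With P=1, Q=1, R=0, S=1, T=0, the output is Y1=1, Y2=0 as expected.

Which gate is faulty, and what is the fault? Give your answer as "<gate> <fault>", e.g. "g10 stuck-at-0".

g11 stuck-at-1

Fault-free values for test 1 (P=1, Q=0, R=1, S=1, T=1): g1=1, g2=1, g3=0, g4=0, g5=1, g6=1, g7=1, g8=1, g9=1, g10=1, g11=0, g12=0, giving Y1=1, Y2=0. Observed Y1=1, Y2=1.
Test 1: faults giving observed Y1=1, Y2=1 are {g11 stuck-at-1, g12 stuck-at-1}.
Test 2 (P=1, Q=1, R=0, S=1, T=0): fault-free g1=1, g2=1, g3=0, g4=1, g5=1, g6=1, g7=1, g8=1, g9=1, g10=1, g11=0, g12=0 → Y1=1, Y2=0; observed Y1=1, Y2=0. Eliminates g12 stuck-at-1.
Only g11 stuck-at-1 is consistent with every test.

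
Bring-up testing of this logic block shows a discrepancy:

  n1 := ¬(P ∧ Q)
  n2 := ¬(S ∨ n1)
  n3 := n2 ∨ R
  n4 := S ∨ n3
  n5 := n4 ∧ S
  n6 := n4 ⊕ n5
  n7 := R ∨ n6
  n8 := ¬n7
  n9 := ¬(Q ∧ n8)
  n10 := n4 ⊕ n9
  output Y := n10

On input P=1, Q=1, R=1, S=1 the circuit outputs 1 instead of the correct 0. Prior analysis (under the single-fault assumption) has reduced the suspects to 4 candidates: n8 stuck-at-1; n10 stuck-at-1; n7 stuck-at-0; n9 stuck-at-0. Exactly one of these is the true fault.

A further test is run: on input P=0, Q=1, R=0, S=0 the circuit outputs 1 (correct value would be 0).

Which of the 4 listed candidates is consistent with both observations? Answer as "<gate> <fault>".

Evaluate each candidate on input P=0, Q=1, R=0, S=0:
  n8 stuck-at-1: n1=1, n2=0, n3=0, n4=0, n5=0, n6=0, n7=0, n8=1 [stuck-at-1], n9=0, n10=0 → 0 — eliminated
  n10 stuck-at-1: n1=1, n2=0, n3=0, n4=0, n5=0, n6=0, n7=0, n8=1, n9=0, n10=1 [stuck-at-1] → 1 — matches
  n7 stuck-at-0: n1=1, n2=0, n3=0, n4=0, n5=0, n6=0, n7=0 [stuck-at-0], n8=1, n9=0, n10=0 → 0 — eliminated
  n9 stuck-at-0: n1=1, n2=0, n3=0, n4=0, n5=0, n6=0, n7=0, n8=1, n9=0 [stuck-at-0], n10=0 → 0 — eliminated
Only n10 stuck-at-1 reproduces the observed 1.

n10 stuck-at-1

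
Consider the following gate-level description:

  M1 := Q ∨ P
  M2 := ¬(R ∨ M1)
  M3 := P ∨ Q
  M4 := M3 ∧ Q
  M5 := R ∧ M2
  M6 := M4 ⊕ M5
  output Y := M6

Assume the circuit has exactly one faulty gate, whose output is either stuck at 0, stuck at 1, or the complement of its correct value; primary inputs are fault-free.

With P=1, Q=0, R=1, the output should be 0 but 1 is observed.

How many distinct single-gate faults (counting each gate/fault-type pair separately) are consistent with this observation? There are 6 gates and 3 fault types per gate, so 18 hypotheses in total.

8

Fault-free: M1=1, M2=0, M3=1, M4=0, M5=0, M6=0 → 0. Observed 1.
  M1: none of the 3 fault types match ✗
  M2: stuck-at-1, inverted output ✓; others ✗
  M3: none of the 3 fault types match ✗
  M4: stuck-at-1, inverted output ✓; others ✗
  M5: stuck-at-1, inverted output ✓; others ✗
  M6: stuck-at-1, inverted output ✓; others ✗
Consistent faults: {M2 stuck-at-1, M2 inverted output, M4 stuck-at-1, M4 inverted output, M5 stuck-at-1, M5 inverted output, M6 stuck-at-1, M6 inverted output} — 8 in all.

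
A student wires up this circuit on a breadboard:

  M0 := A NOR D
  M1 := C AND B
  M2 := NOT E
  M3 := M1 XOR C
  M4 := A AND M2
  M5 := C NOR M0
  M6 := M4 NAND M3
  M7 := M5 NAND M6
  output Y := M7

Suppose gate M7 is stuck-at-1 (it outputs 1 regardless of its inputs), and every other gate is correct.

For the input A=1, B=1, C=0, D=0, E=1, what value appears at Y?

Propagate with M7 forced: M0=0, M1=0, M2=0, M3=0, M4=0, M5=1, M6=1, M7=1 [stuck-at-1].
So Y = 1. (Without the fault it would be 0.)

1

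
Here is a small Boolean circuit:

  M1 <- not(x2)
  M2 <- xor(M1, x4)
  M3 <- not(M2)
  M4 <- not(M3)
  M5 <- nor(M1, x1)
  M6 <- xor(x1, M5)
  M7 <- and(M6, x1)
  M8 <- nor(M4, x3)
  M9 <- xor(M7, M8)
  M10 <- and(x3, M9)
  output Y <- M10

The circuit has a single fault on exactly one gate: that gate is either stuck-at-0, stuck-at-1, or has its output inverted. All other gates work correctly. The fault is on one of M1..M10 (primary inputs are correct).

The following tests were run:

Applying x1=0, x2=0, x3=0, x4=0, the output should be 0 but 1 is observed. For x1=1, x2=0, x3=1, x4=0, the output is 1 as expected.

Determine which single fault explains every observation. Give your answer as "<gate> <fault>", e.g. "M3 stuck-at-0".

Fault-free values for test 1 (x1=0, x2=0, x3=0, x4=0): M1=1, M2=1, M3=0, M4=1, M5=0, M6=0, M7=0, M8=0, M9=0, M10=0, giving Y=0. Observed 1.
Test 1: faults giving observed 1 are {M10 stuck-at-1, M10 inverted output}.
Test 2 (x1=1, x2=0, x3=1, x4=0): fault-free M1=1, M2=1, M3=0, M4=1, M5=0, M6=1, M7=1, M8=0, M9=1, M10=1 → 1; observed 1. Eliminates M10 inverted output.
Only M10 stuck-at-1 is consistent with every test.

M10 stuck-at-1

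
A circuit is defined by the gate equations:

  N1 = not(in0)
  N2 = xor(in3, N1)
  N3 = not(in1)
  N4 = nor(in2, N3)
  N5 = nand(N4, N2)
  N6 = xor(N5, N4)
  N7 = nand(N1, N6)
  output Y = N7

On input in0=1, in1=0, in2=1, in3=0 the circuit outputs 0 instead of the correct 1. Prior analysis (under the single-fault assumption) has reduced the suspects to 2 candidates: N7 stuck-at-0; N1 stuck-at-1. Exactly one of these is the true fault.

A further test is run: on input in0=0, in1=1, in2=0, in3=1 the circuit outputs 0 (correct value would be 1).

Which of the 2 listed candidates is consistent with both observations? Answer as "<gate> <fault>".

Evaluate each candidate on input in0=0, in1=1, in2=0, in3=1:
  N7 stuck-at-0: N1=1, N2=0, N3=0, N4=1, N5=1, N6=0, N7=0 [stuck-at-0] → 0 — matches
  N1 stuck-at-1: N1=1 [stuck-at-1], N2=0, N3=0, N4=1, N5=1, N6=0, N7=1 → 1 — eliminated
Only N7 stuck-at-0 reproduces the observed 0.

N7 stuck-at-0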